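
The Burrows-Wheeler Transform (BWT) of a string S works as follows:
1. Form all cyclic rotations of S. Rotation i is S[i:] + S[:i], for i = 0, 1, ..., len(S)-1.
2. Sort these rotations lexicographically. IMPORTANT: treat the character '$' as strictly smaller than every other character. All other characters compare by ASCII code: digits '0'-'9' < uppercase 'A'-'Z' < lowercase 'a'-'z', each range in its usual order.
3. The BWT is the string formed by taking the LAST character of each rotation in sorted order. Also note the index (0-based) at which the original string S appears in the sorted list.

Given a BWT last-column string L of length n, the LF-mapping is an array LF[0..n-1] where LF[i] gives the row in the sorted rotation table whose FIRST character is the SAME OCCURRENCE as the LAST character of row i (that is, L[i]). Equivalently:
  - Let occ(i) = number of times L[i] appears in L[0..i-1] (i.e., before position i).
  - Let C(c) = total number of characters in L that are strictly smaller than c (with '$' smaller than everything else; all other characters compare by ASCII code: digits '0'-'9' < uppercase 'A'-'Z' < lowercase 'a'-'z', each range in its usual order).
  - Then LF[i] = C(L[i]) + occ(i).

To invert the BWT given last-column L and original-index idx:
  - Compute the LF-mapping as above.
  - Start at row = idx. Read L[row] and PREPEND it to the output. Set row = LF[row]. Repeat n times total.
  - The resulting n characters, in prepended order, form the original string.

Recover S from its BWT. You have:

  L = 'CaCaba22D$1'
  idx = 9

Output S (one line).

Answer: aC2Da2a1bC$

Derivation:
LF mapping: 4 7 5 8 10 9 2 3 6 0 1
Walk LF starting at row 9, prepending L[row]:
  step 1: row=9, L[9]='$', prepend. Next row=LF[9]=0
  step 2: row=0, L[0]='C', prepend. Next row=LF[0]=4
  step 3: row=4, L[4]='b', prepend. Next row=LF[4]=10
  step 4: row=10, L[10]='1', prepend. Next row=LF[10]=1
  step 5: row=1, L[1]='a', prepend. Next row=LF[1]=7
  step 6: row=7, L[7]='2', prepend. Next row=LF[7]=3
  step 7: row=3, L[3]='a', prepend. Next row=LF[3]=8
  step 8: row=8, L[8]='D', prepend. Next row=LF[8]=6
  step 9: row=6, L[6]='2', prepend. Next row=LF[6]=2
  step 10: row=2, L[2]='C', prepend. Next row=LF[2]=5
  step 11: row=5, L[5]='a', prepend. Next row=LF[5]=9
Reversed output: aC2Da2a1bC$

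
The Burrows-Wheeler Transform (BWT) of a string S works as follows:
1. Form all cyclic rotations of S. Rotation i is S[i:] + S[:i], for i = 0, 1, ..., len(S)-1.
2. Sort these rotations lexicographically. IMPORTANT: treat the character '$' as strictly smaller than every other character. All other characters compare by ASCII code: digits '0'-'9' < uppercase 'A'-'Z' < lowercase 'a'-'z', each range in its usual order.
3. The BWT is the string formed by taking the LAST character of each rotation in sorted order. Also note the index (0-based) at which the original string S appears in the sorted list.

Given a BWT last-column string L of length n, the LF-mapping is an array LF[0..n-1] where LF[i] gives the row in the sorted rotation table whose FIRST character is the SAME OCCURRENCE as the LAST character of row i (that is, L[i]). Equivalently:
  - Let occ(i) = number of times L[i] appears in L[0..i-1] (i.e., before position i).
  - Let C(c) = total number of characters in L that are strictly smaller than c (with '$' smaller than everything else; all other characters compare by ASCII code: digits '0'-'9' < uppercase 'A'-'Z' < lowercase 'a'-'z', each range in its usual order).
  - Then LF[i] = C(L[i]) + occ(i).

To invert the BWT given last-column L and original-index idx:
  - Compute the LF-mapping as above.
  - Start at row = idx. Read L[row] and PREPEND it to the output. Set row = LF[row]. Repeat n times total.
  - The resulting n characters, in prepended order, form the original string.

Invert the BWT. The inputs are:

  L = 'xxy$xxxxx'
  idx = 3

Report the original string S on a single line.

Answer: xxxxxyxx$

Derivation:
LF mapping: 1 2 8 0 3 4 5 6 7
Walk LF starting at row 3, prepending L[row]:
  step 1: row=3, L[3]='$', prepend. Next row=LF[3]=0
  step 2: row=0, L[0]='x', prepend. Next row=LF[0]=1
  step 3: row=1, L[1]='x', prepend. Next row=LF[1]=2
  step 4: row=2, L[2]='y', prepend. Next row=LF[2]=8
  step 5: row=8, L[8]='x', prepend. Next row=LF[8]=7
  step 6: row=7, L[7]='x', prepend. Next row=LF[7]=6
  step 7: row=6, L[6]='x', prepend. Next row=LF[6]=5
  step 8: row=5, L[5]='x', prepend. Next row=LF[5]=4
  step 9: row=4, L[4]='x', prepend. Next row=LF[4]=3
Reversed output: xxxxxyxx$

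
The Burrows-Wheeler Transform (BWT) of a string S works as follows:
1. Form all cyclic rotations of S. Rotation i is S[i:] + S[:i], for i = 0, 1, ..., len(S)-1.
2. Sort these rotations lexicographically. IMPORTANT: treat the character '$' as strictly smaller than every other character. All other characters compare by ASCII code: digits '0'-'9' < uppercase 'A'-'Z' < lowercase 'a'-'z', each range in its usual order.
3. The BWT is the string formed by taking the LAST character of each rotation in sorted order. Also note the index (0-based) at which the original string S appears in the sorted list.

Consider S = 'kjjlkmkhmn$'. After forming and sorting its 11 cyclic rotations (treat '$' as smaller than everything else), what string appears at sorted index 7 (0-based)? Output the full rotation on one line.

Answer: lkmkhmn$kjj

Derivation:
All 11 rotations (rotation i = S[i:]+S[:i]):
  rot[0] = kjjlkmkhmn$
  rot[1] = jjlkmkhmn$k
  rot[2] = jlkmkhmn$kj
  rot[3] = lkmkhmn$kjj
  rot[4] = kmkhmn$kjjl
  rot[5] = mkhmn$kjjlk
  rot[6] = khmn$kjjlkm
  rot[7] = hmn$kjjlkmk
  rot[8] = mn$kjjlkmkh
  rot[9] = n$kjjlkmkhm
  rot[10] = $kjjlkmkhmn
Sorted (with $ < everything):
  sorted[0] = $kjjlkmkhmn
  sorted[1] = hmn$kjjlkmk
  sorted[2] = jjlkmkhmn$k
  sorted[3] = jlkmkhmn$kj
  sorted[4] = khmn$kjjlkm
  sorted[5] = kjjlkmkhmn$
  sorted[6] = kmkhmn$kjjl
  sorted[7] = lkmkhmn$kjj
  sorted[8] = mkhmn$kjjlk
  sorted[9] = mn$kjjlkmkh
  sorted[10] = n$kjjlkmkhm
sorted[7] = lkmkhmn$kjj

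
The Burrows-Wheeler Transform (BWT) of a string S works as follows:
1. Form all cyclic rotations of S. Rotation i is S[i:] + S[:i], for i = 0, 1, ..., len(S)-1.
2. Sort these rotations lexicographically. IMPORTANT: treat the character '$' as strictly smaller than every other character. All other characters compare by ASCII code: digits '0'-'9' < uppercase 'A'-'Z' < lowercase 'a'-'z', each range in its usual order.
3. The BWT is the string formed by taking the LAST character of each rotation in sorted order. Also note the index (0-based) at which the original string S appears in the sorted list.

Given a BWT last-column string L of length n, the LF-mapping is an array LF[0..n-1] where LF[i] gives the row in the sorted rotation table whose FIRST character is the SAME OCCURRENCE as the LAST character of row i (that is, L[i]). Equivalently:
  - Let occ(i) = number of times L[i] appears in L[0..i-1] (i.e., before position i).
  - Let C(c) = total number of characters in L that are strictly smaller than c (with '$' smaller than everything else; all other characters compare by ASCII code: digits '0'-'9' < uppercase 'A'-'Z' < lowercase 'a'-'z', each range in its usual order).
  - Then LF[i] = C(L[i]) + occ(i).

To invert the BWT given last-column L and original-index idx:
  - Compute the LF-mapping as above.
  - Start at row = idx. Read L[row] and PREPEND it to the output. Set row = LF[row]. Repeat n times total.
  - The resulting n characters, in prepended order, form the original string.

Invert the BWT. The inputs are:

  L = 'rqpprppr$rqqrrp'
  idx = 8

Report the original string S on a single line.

Answer: qrqrpqpppprrrr$

Derivation:
LF mapping: 9 6 1 2 10 3 4 11 0 12 7 8 13 14 5
Walk LF starting at row 8, prepending L[row]:
  step 1: row=8, L[8]='$', prepend. Next row=LF[8]=0
  step 2: row=0, L[0]='r', prepend. Next row=LF[0]=9
  step 3: row=9, L[9]='r', prepend. Next row=LF[9]=12
  step 4: row=12, L[12]='r', prepend. Next row=LF[12]=13
  step 5: row=13, L[13]='r', prepend. Next row=LF[13]=14
  step 6: row=14, L[14]='p', prepend. Next row=LF[14]=5
  step 7: row=5, L[5]='p', prepend. Next row=LF[5]=3
  step 8: row=3, L[3]='p', prepend. Next row=LF[3]=2
  step 9: row=2, L[2]='p', prepend. Next row=LF[2]=1
  step 10: row=1, L[1]='q', prepend. Next row=LF[1]=6
  step 11: row=6, L[6]='p', prepend. Next row=LF[6]=4
  step 12: row=4, L[4]='r', prepend. Next row=LF[4]=10
  step 13: row=10, L[10]='q', prepend. Next row=LF[10]=7
  step 14: row=7, L[7]='r', prepend. Next row=LF[7]=11
  step 15: row=11, L[11]='q', prepend. Next row=LF[11]=8
Reversed output: qrqrpqpppprrrr$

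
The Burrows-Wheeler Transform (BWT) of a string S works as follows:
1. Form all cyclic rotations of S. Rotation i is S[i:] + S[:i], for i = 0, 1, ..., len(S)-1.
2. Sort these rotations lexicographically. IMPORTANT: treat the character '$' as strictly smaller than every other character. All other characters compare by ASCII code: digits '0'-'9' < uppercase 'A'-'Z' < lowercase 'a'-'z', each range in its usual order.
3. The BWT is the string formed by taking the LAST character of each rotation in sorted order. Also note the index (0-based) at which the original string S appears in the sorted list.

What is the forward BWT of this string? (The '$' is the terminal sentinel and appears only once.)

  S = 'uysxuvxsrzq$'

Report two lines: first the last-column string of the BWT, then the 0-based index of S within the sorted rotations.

All 12 rotations (rotation i = S[i:]+S[:i]):
  rot[0] = uysxuvxsrzq$
  rot[1] = ysxuvxsrzq$u
  rot[2] = sxuvxsrzq$uy
  rot[3] = xuvxsrzq$uys
  rot[4] = uvxsrzq$uysx
  rot[5] = vxsrzq$uysxu
  rot[6] = xsrzq$uysxuv
  rot[7] = srzq$uysxuvx
  rot[8] = rzq$uysxuvxs
  rot[9] = zq$uysxuvxsr
  rot[10] = q$uysxuvxsrz
  rot[11] = $uysxuvxsrzq
Sorted (with $ < everything):
  sorted[0] = $uysxuvxsrzq  (last char: 'q')
  sorted[1] = q$uysxuvxsrz  (last char: 'z')
  sorted[2] = rzq$uysxuvxs  (last char: 's')
  sorted[3] = srzq$uysxuvx  (last char: 'x')
  sorted[4] = sxuvxsrzq$uy  (last char: 'y')
  sorted[5] = uvxsrzq$uysx  (last char: 'x')
  sorted[6] = uysxuvxsrzq$  (last char: '$')
  sorted[7] = vxsrzq$uysxu  (last char: 'u')
  sorted[8] = xsrzq$uysxuv  (last char: 'v')
  sorted[9] = xuvxsrzq$uys  (last char: 's')
  sorted[10] = ysxuvxsrzq$u  (last char: 'u')
  sorted[11] = zq$uysxuvxsr  (last char: 'r')
Last column: qzsxyx$uvsur
Original string S is at sorted index 6

Answer: qzsxyx$uvsur
6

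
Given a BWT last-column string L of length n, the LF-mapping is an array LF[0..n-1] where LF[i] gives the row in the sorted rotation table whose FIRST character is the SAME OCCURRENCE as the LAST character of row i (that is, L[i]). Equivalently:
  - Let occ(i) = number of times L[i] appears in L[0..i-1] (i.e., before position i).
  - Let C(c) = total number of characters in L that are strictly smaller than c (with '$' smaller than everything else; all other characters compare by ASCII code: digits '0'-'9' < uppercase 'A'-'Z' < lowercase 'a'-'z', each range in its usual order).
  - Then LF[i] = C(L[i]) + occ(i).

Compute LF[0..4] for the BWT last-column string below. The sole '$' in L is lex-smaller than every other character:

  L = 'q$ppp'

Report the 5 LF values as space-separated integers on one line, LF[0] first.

Answer: 4 0 1 2 3

Derivation:
Char counts: '$':1, 'p':3, 'q':1
C (first-col start): C('$')=0, C('p')=1, C('q')=4
L[0]='q': occ=0, LF[0]=C('q')+0=4+0=4
L[1]='$': occ=0, LF[1]=C('$')+0=0+0=0
L[2]='p': occ=0, LF[2]=C('p')+0=1+0=1
L[3]='p': occ=1, LF[3]=C('p')+1=1+1=2
L[4]='p': occ=2, LF[4]=C('p')+2=1+2=3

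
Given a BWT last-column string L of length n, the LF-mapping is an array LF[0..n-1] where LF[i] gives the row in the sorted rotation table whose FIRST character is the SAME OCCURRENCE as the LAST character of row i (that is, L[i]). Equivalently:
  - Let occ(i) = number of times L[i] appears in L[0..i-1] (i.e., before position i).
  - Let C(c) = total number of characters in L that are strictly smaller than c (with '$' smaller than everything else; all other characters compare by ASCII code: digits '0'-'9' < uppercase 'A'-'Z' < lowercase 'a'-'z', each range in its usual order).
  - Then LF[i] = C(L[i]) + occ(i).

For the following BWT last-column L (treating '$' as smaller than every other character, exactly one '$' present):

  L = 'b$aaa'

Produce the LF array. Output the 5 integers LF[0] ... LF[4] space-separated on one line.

Answer: 4 0 1 2 3

Derivation:
Char counts: '$':1, 'a':3, 'b':1
C (first-col start): C('$')=0, C('a')=1, C('b')=4
L[0]='b': occ=0, LF[0]=C('b')+0=4+0=4
L[1]='$': occ=0, LF[1]=C('$')+0=0+0=0
L[2]='a': occ=0, LF[2]=C('a')+0=1+0=1
L[3]='a': occ=1, LF[3]=C('a')+1=1+1=2
L[4]='a': occ=2, LF[4]=C('a')+2=1+2=3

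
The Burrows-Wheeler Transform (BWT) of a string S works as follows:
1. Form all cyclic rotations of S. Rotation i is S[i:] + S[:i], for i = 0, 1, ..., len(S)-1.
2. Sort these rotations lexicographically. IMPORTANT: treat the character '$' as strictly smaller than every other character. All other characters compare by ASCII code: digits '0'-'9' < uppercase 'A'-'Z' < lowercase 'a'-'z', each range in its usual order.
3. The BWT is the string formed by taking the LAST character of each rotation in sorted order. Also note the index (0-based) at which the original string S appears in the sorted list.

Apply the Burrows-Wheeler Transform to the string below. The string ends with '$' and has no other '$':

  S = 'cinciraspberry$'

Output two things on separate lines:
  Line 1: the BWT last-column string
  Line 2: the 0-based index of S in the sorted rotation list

All 15 rotations (rotation i = S[i:]+S[:i]):
  rot[0] = cinciraspberry$
  rot[1] = inciraspberry$c
  rot[2] = nciraspberry$ci
  rot[3] = ciraspberry$cin
  rot[4] = iraspberry$cinc
  rot[5] = raspberry$cinci
  rot[6] = aspberry$cincir
  rot[7] = spberry$cincira
  rot[8] = pberry$cinciras
  rot[9] = berry$cincirasp
  rot[10] = erry$cinciraspb
  rot[11] = rry$cinciraspbe
  rot[12] = ry$cinciraspber
  rot[13] = y$cinciraspberr
  rot[14] = $cinciraspberry
Sorted (with $ < everything):
  sorted[0] = $cinciraspberry  (last char: 'y')
  sorted[1] = aspberry$cincir  (last char: 'r')
  sorted[2] = berry$cincirasp  (last char: 'p')
  sorted[3] = cinciraspberry$  (last char: '$')
  sorted[4] = ciraspberry$cin  (last char: 'n')
  sorted[5] = erry$cinciraspb  (last char: 'b')
  sorted[6] = inciraspberry$c  (last char: 'c')
  sorted[7] = iraspberry$cinc  (last char: 'c')
  sorted[8] = nciraspberry$ci  (last char: 'i')
  sorted[9] = pberry$cinciras  (last char: 's')
  sorted[10] = raspberry$cinci  (last char: 'i')
  sorted[11] = rry$cinciraspbe  (last char: 'e')
  sorted[12] = ry$cinciraspber  (last char: 'r')
  sorted[13] = spberry$cincira  (last char: 'a')
  sorted[14] = y$cinciraspberr  (last char: 'r')
Last column: yrp$nbccisierar
Original string S is at sorted index 3

Answer: yrp$nbccisierar
3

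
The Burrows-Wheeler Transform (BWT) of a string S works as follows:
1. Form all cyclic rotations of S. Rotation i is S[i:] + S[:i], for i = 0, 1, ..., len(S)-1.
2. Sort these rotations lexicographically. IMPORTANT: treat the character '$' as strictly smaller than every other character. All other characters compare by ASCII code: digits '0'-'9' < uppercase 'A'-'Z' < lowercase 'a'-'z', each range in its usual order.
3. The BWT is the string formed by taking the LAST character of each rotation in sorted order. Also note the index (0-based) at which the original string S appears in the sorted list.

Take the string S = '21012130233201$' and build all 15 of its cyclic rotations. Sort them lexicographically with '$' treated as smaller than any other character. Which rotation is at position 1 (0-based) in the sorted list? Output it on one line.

All 15 rotations (rotation i = S[i:]+S[:i]):
  rot[0] = 21012130233201$
  rot[1] = 1012130233201$2
  rot[2] = 012130233201$21
  rot[3] = 12130233201$210
  rot[4] = 2130233201$2101
  rot[5] = 130233201$21012
  rot[6] = 30233201$210121
  rot[7] = 0233201$2101213
  rot[8] = 233201$21012130
  rot[9] = 33201$210121302
  rot[10] = 3201$2101213023
  rot[11] = 201$21012130233
  rot[12] = 01$210121302332
  rot[13] = 1$2101213023320
  rot[14] = $21012130233201
Sorted (with $ < everything):
  sorted[0] = $21012130233201
  sorted[1] = 01$210121302332
  sorted[2] = 012130233201$21
  sorted[3] = 0233201$2101213
  sorted[4] = 1$2101213023320
  sorted[5] = 1012130233201$2
  sorted[6] = 12130233201$210
  sorted[7] = 130233201$21012
  sorted[8] = 201$21012130233
  sorted[9] = 21012130233201$
  sorted[10] = 2130233201$2101
  sorted[11] = 233201$21012130
  sorted[12] = 30233201$210121
  sorted[13] = 3201$2101213023
  sorted[14] = 33201$210121302
sorted[1] = 01$210121302332

Answer: 01$210121302332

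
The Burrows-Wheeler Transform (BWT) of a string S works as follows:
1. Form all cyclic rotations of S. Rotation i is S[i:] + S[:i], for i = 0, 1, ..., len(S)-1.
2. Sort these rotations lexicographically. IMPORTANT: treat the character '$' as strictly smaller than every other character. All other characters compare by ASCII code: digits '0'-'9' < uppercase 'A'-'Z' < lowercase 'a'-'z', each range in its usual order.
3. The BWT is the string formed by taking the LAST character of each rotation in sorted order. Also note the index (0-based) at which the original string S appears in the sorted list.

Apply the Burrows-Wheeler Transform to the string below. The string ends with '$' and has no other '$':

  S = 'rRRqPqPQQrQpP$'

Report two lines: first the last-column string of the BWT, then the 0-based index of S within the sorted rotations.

All 14 rotations (rotation i = S[i:]+S[:i]):
  rot[0] = rRRqPqPQQrQpP$
  rot[1] = RRqPqPQQrQpP$r
  rot[2] = RqPqPQQrQpP$rR
  rot[3] = qPqPQQrQpP$rRR
  rot[4] = PqPQQrQpP$rRRq
  rot[5] = qPQQrQpP$rRRqP
  rot[6] = PQQrQpP$rRRqPq
  rot[7] = QQrQpP$rRRqPqP
  rot[8] = QrQpP$rRRqPqPQ
  rot[9] = rQpP$rRRqPqPQQ
  rot[10] = QpP$rRRqPqPQQr
  rot[11] = pP$rRRqPqPQQrQ
  rot[12] = P$rRRqPqPQQrQp
  rot[13] = $rRRqPqPQQrQpP
Sorted (with $ < everything):
  sorted[0] = $rRRqPqPQQrQpP  (last char: 'P')
  sorted[1] = P$rRRqPqPQQrQp  (last char: 'p')
  sorted[2] = PQQrQpP$rRRqPq  (last char: 'q')
  sorted[3] = PqPQQrQpP$rRRq  (last char: 'q')
  sorted[4] = QQrQpP$rRRqPqP  (last char: 'P')
  sorted[5] = QpP$rRRqPqPQQr  (last char: 'r')
  sorted[6] = QrQpP$rRRqPqPQ  (last char: 'Q')
  sorted[7] = RRqPqPQQrQpP$r  (last char: 'r')
  sorted[8] = RqPqPQQrQpP$rR  (last char: 'R')
  sorted[9] = pP$rRRqPqPQQrQ  (last char: 'Q')
  sorted[10] = qPQQrQpP$rRRqP  (last char: 'P')
  sorted[11] = qPqPQQrQpP$rRR  (last char: 'R')
  sorted[12] = rQpP$rRRqPqPQQ  (last char: 'Q')
  sorted[13] = rRRqPqPQQrQpP$  (last char: '$')
Last column: PpqqPrQrRQPRQ$
Original string S is at sorted index 13

Answer: PpqqPrQrRQPRQ$
13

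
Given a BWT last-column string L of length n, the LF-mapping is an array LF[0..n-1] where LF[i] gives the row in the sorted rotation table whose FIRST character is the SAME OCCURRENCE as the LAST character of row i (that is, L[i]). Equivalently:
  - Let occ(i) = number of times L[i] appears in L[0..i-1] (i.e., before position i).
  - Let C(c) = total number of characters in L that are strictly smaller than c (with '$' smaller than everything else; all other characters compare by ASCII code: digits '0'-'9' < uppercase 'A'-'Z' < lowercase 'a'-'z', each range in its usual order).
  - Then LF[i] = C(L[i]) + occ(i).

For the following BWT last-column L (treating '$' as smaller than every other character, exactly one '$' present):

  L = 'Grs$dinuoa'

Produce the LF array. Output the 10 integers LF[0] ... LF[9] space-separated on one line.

Answer: 1 7 8 0 3 4 5 9 6 2

Derivation:
Char counts: '$':1, 'G':1, 'a':1, 'd':1, 'i':1, 'n':1, 'o':1, 'r':1, 's':1, 'u':1
C (first-col start): C('$')=0, C('G')=1, C('a')=2, C('d')=3, C('i')=4, C('n')=5, C('o')=6, C('r')=7, C('s')=8, C('u')=9
L[0]='G': occ=0, LF[0]=C('G')+0=1+0=1
L[1]='r': occ=0, LF[1]=C('r')+0=7+0=7
L[2]='s': occ=0, LF[2]=C('s')+0=8+0=8
L[3]='$': occ=0, LF[3]=C('$')+0=0+0=0
L[4]='d': occ=0, LF[4]=C('d')+0=3+0=3
L[5]='i': occ=0, LF[5]=C('i')+0=4+0=4
L[6]='n': occ=0, LF[6]=C('n')+0=5+0=5
L[7]='u': occ=0, LF[7]=C('u')+0=9+0=9
L[8]='o': occ=0, LF[8]=C('o')+0=6+0=6
L[9]='a': occ=0, LF[9]=C('a')+0=2+0=2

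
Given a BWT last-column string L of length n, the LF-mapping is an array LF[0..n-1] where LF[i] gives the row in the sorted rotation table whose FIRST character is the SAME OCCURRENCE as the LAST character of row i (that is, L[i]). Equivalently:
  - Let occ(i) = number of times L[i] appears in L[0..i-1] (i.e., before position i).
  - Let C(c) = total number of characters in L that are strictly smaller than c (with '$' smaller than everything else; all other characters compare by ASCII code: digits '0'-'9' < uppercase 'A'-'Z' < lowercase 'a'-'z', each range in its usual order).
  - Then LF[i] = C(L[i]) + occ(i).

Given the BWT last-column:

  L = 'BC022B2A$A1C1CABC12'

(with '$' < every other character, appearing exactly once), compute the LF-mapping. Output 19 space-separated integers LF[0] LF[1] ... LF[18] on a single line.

Answer: 12 15 1 5 6 13 7 9 0 10 2 16 3 17 11 14 18 4 8

Derivation:
Char counts: '$':1, '0':1, '1':3, '2':4, 'A':3, 'B':3, 'C':4
C (first-col start): C('$')=0, C('0')=1, C('1')=2, C('2')=5, C('A')=9, C('B')=12, C('C')=15
L[0]='B': occ=0, LF[0]=C('B')+0=12+0=12
L[1]='C': occ=0, LF[1]=C('C')+0=15+0=15
L[2]='0': occ=0, LF[2]=C('0')+0=1+0=1
L[3]='2': occ=0, LF[3]=C('2')+0=5+0=5
L[4]='2': occ=1, LF[4]=C('2')+1=5+1=6
L[5]='B': occ=1, LF[5]=C('B')+1=12+1=13
L[6]='2': occ=2, LF[6]=C('2')+2=5+2=7
L[7]='A': occ=0, LF[7]=C('A')+0=9+0=9
L[8]='$': occ=0, LF[8]=C('$')+0=0+0=0
L[9]='A': occ=1, LF[9]=C('A')+1=9+1=10
L[10]='1': occ=0, LF[10]=C('1')+0=2+0=2
L[11]='C': occ=1, LF[11]=C('C')+1=15+1=16
L[12]='1': occ=1, LF[12]=C('1')+1=2+1=3
L[13]='C': occ=2, LF[13]=C('C')+2=15+2=17
L[14]='A': occ=2, LF[14]=C('A')+2=9+2=11
L[15]='B': occ=2, LF[15]=C('B')+2=12+2=14
L[16]='C': occ=3, LF[16]=C('C')+3=15+3=18
L[17]='1': occ=2, LF[17]=C('1')+2=2+2=4
L[18]='2': occ=3, LF[18]=C('2')+3=5+3=8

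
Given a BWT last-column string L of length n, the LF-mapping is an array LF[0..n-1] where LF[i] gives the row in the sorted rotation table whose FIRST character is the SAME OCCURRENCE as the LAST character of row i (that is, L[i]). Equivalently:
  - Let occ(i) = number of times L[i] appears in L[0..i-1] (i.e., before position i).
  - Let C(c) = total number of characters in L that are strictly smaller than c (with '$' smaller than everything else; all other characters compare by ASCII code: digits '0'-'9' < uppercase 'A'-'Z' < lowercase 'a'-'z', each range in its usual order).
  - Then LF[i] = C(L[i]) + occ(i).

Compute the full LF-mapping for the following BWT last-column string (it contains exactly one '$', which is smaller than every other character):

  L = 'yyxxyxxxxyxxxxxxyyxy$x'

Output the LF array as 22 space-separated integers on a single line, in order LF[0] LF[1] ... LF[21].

Char counts: '$':1, 'x':14, 'y':7
C (first-col start): C('$')=0, C('x')=1, C('y')=15
L[0]='y': occ=0, LF[0]=C('y')+0=15+0=15
L[1]='y': occ=1, LF[1]=C('y')+1=15+1=16
L[2]='x': occ=0, LF[2]=C('x')+0=1+0=1
L[3]='x': occ=1, LF[3]=C('x')+1=1+1=2
L[4]='y': occ=2, LF[4]=C('y')+2=15+2=17
L[5]='x': occ=2, LF[5]=C('x')+2=1+2=3
L[6]='x': occ=3, LF[6]=C('x')+3=1+3=4
L[7]='x': occ=4, LF[7]=C('x')+4=1+4=5
L[8]='x': occ=5, LF[8]=C('x')+5=1+5=6
L[9]='y': occ=3, LF[9]=C('y')+3=15+3=18
L[10]='x': occ=6, LF[10]=C('x')+6=1+6=7
L[11]='x': occ=7, LF[11]=C('x')+7=1+7=8
L[12]='x': occ=8, LF[12]=C('x')+8=1+8=9
L[13]='x': occ=9, LF[13]=C('x')+9=1+9=10
L[14]='x': occ=10, LF[14]=C('x')+10=1+10=11
L[15]='x': occ=11, LF[15]=C('x')+11=1+11=12
L[16]='y': occ=4, LF[16]=C('y')+4=15+4=19
L[17]='y': occ=5, LF[17]=C('y')+5=15+5=20
L[18]='x': occ=12, LF[18]=C('x')+12=1+12=13
L[19]='y': occ=6, LF[19]=C('y')+6=15+6=21
L[20]='$': occ=0, LF[20]=C('$')+0=0+0=0
L[21]='x': occ=13, LF[21]=C('x')+13=1+13=14

Answer: 15 16 1 2 17 3 4 5 6 18 7 8 9 10 11 12 19 20 13 21 0 14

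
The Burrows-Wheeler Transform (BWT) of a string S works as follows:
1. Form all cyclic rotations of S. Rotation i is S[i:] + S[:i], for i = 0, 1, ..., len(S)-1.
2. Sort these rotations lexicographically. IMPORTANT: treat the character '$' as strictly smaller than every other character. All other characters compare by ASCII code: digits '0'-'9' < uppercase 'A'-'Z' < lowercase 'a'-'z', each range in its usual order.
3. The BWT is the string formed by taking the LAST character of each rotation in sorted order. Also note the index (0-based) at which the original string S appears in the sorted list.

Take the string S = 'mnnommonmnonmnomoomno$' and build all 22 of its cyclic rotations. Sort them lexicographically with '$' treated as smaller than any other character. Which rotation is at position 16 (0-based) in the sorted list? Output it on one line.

All 22 rotations (rotation i = S[i:]+S[:i]):
  rot[0] = mnnommonmnonmnomoomno$
  rot[1] = nnommonmnonmnomoomno$m
  rot[2] = nommonmnonmnomoomno$mn
  rot[3] = ommonmnonmnomoomno$mnn
  rot[4] = mmonmnonmnomoomno$mnno
  rot[5] = monmnonmnomoomno$mnnom
  rot[6] = onmnonmnomoomno$mnnomm
  rot[7] = nmnonmnomoomno$mnnommo
  rot[8] = mnonmnomoomno$mnnommon
  rot[9] = nonmnomoomno$mnnommonm
  rot[10] = onmnomoomno$mnnommonmn
  rot[11] = nmnomoomno$mnnommonmno
  rot[12] = mnomoomno$mnnommonmnon
  rot[13] = nomoomno$mnnommonmnonm
  rot[14] = omoomno$mnnommonmnonmn
  rot[15] = moomno$mnnommonmnonmno
  rot[16] = oomno$mnnommonmnonmnom
  rot[17] = omno$mnnommonmnonmnomo
  rot[18] = mno$mnnommonmnonmnomoo
  rot[19] = no$mnnommonmnonmnomoom
  rot[20] = o$mnnommonmnonmnomoomn
  rot[21] = $mnnommonmnonmnomoomno
Sorted (with $ < everything):
  sorted[0] = $mnnommonmnonmnomoomno
  sorted[1] = mmonmnonmnomoomno$mnno
  sorted[2] = mnnommonmnonmnomoomno$
  sorted[3] = mno$mnnommonmnonmnomoo
  sorted[4] = mnomoomno$mnnommonmnon
  sorted[5] = mnonmnomoomno$mnnommon
  sorted[6] = monmnonmnomoomno$mnnom
  sorted[7] = moomno$mnnommonmnonmno
  sorted[8] = nmnomoomno$mnnommonmno
  sorted[9] = nmnonmnomoomno$mnnommo
  sorted[10] = nnommonmnonmnomoomno$m
  sorted[11] = no$mnnommonmnonmnomoom
  sorted[12] = nommonmnonmnomoomno$mn
  sorted[13] = nomoomno$mnnommonmnonm
  sorted[14] = nonmnomoomno$mnnommonm
  sorted[15] = o$mnnommonmnonmnomoomn
  sorted[16] = ommonmnonmnomoomno$mnn
  sorted[17] = omno$mnnommonmnonmnomo
  sorted[18] = omoomno$mnnommonmnonmn
  sorted[19] = onmnomoomno$mnnommonmn
  sorted[20] = onmnonmnomoomno$mnnomm
  sorted[21] = oomno$mnnommonmnonmnom
sorted[16] = ommonmnonmnomoomno$mnn

Answer: ommonmnonmnomoomno$mnn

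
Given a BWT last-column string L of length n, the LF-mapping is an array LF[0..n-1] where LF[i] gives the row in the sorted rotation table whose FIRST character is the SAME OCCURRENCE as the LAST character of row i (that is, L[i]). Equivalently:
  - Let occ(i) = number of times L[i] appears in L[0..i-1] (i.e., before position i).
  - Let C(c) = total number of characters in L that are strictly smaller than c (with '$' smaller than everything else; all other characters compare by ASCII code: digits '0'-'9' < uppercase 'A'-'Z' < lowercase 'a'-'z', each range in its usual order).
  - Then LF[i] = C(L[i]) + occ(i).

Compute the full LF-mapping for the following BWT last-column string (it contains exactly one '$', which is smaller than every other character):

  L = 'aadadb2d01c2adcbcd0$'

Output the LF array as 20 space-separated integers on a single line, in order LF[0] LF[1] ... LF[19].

Answer: 6 7 15 8 16 10 4 17 1 3 12 5 9 18 13 11 14 19 2 0

Derivation:
Char counts: '$':1, '0':2, '1':1, '2':2, 'a':4, 'b':2, 'c':3, 'd':5
C (first-col start): C('$')=0, C('0')=1, C('1')=3, C('2')=4, C('a')=6, C('b')=10, C('c')=12, C('d')=15
L[0]='a': occ=0, LF[0]=C('a')+0=6+0=6
L[1]='a': occ=1, LF[1]=C('a')+1=6+1=7
L[2]='d': occ=0, LF[2]=C('d')+0=15+0=15
L[3]='a': occ=2, LF[3]=C('a')+2=6+2=8
L[4]='d': occ=1, LF[4]=C('d')+1=15+1=16
L[5]='b': occ=0, LF[5]=C('b')+0=10+0=10
L[6]='2': occ=0, LF[6]=C('2')+0=4+0=4
L[7]='d': occ=2, LF[7]=C('d')+2=15+2=17
L[8]='0': occ=0, LF[8]=C('0')+0=1+0=1
L[9]='1': occ=0, LF[9]=C('1')+0=3+0=3
L[10]='c': occ=0, LF[10]=C('c')+0=12+0=12
L[11]='2': occ=1, LF[11]=C('2')+1=4+1=5
L[12]='a': occ=3, LF[12]=C('a')+3=6+3=9
L[13]='d': occ=3, LF[13]=C('d')+3=15+3=18
L[14]='c': occ=1, LF[14]=C('c')+1=12+1=13
L[15]='b': occ=1, LF[15]=C('b')+1=10+1=11
L[16]='c': occ=2, LF[16]=C('c')+2=12+2=14
L[17]='d': occ=4, LF[17]=C('d')+4=15+4=19
L[18]='0': occ=1, LF[18]=C('0')+1=1+1=2
L[19]='$': occ=0, LF[19]=C('$')+0=0+0=0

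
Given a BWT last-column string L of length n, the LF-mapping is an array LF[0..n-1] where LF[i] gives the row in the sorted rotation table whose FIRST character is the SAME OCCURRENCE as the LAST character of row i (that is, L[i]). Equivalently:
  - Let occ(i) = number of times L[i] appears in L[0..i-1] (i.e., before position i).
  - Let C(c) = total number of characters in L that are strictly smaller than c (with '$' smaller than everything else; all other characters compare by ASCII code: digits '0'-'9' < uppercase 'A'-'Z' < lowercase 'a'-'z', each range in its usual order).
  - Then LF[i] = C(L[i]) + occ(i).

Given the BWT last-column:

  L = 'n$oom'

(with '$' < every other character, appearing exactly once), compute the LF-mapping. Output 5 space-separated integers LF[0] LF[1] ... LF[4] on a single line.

Answer: 2 0 3 4 1

Derivation:
Char counts: '$':1, 'm':1, 'n':1, 'o':2
C (first-col start): C('$')=0, C('m')=1, C('n')=2, C('o')=3
L[0]='n': occ=0, LF[0]=C('n')+0=2+0=2
L[1]='$': occ=0, LF[1]=C('$')+0=0+0=0
L[2]='o': occ=0, LF[2]=C('o')+0=3+0=3
L[3]='o': occ=1, LF[3]=C('o')+1=3+1=4
L[4]='m': occ=0, LF[4]=C('m')+0=1+0=1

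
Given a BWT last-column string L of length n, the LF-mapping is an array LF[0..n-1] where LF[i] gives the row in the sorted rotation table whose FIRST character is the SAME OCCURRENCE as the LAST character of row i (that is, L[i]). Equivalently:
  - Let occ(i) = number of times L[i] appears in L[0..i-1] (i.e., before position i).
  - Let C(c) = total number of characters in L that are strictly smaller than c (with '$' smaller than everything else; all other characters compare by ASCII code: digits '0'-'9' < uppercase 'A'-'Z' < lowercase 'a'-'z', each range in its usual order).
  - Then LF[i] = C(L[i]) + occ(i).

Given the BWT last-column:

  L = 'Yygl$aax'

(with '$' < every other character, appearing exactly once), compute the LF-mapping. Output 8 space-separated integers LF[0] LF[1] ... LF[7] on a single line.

Answer: 1 7 4 5 0 2 3 6

Derivation:
Char counts: '$':1, 'Y':1, 'a':2, 'g':1, 'l':1, 'x':1, 'y':1
C (first-col start): C('$')=0, C('Y')=1, C('a')=2, C('g')=4, C('l')=5, C('x')=6, C('y')=7
L[0]='Y': occ=0, LF[0]=C('Y')+0=1+0=1
L[1]='y': occ=0, LF[1]=C('y')+0=7+0=7
L[2]='g': occ=0, LF[2]=C('g')+0=4+0=4
L[3]='l': occ=0, LF[3]=C('l')+0=5+0=5
L[4]='$': occ=0, LF[4]=C('$')+0=0+0=0
L[5]='a': occ=0, LF[5]=C('a')+0=2+0=2
L[6]='a': occ=1, LF[6]=C('a')+1=2+1=3
L[7]='x': occ=0, LF[7]=C('x')+0=6+0=6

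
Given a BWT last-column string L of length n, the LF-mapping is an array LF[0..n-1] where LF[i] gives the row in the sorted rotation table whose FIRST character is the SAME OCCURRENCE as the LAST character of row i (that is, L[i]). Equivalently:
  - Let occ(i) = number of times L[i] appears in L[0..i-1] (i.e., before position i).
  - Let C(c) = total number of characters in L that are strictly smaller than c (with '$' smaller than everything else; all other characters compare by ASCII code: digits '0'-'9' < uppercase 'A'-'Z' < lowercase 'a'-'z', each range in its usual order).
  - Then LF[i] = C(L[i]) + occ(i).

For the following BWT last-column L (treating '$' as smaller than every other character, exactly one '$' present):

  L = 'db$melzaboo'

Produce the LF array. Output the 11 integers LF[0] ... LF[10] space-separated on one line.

Answer: 4 2 0 7 5 6 10 1 3 8 9

Derivation:
Char counts: '$':1, 'a':1, 'b':2, 'd':1, 'e':1, 'l':1, 'm':1, 'o':2, 'z':1
C (first-col start): C('$')=0, C('a')=1, C('b')=2, C('d')=4, C('e')=5, C('l')=6, C('m')=7, C('o')=8, C('z')=10
L[0]='d': occ=0, LF[0]=C('d')+0=4+0=4
L[1]='b': occ=0, LF[1]=C('b')+0=2+0=2
L[2]='$': occ=0, LF[2]=C('$')+0=0+0=0
L[3]='m': occ=0, LF[3]=C('m')+0=7+0=7
L[4]='e': occ=0, LF[4]=C('e')+0=5+0=5
L[5]='l': occ=0, LF[5]=C('l')+0=6+0=6
L[6]='z': occ=0, LF[6]=C('z')+0=10+0=10
L[7]='a': occ=0, LF[7]=C('a')+0=1+0=1
L[8]='b': occ=1, LF[8]=C('b')+1=2+1=3
L[9]='o': occ=0, LF[9]=C('o')+0=8+0=8
L[10]='o': occ=1, LF[10]=C('o')+1=8+1=9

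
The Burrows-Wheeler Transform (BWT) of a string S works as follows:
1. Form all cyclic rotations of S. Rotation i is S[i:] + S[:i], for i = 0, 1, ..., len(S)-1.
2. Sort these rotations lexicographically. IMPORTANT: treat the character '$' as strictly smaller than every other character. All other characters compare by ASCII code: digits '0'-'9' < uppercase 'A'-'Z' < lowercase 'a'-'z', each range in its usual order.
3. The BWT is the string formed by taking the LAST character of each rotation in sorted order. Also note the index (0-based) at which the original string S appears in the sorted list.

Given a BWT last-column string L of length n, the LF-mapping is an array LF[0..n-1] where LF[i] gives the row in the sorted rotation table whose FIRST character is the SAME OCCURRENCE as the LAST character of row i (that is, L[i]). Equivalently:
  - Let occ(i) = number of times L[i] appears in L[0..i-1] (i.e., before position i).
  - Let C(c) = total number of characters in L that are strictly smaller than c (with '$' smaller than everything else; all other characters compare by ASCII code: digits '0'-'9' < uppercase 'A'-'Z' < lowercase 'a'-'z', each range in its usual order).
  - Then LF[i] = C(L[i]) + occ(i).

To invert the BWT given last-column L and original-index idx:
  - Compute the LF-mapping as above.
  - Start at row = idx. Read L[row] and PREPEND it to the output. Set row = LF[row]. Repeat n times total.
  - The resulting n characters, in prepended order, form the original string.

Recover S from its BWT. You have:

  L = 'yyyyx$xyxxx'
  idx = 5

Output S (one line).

Answer: xyyxxyxyxy$

Derivation:
LF mapping: 6 7 8 9 1 0 2 10 3 4 5
Walk LF starting at row 5, prepending L[row]:
  step 1: row=5, L[5]='$', prepend. Next row=LF[5]=0
  step 2: row=0, L[0]='y', prepend. Next row=LF[0]=6
  step 3: row=6, L[6]='x', prepend. Next row=LF[6]=2
  step 4: row=2, L[2]='y', prepend. Next row=LF[2]=8
  step 5: row=8, L[8]='x', prepend. Next row=LF[8]=3
  step 6: row=3, L[3]='y', prepend. Next row=LF[3]=9
  step 7: row=9, L[9]='x', prepend. Next row=LF[9]=4
  step 8: row=4, L[4]='x', prepend. Next row=LF[4]=1
  step 9: row=1, L[1]='y', prepend. Next row=LF[1]=7
  step 10: row=7, L[7]='y', prepend. Next row=LF[7]=10
  step 11: row=10, L[10]='x', prepend. Next row=LF[10]=5
Reversed output: xyyxxyxyxy$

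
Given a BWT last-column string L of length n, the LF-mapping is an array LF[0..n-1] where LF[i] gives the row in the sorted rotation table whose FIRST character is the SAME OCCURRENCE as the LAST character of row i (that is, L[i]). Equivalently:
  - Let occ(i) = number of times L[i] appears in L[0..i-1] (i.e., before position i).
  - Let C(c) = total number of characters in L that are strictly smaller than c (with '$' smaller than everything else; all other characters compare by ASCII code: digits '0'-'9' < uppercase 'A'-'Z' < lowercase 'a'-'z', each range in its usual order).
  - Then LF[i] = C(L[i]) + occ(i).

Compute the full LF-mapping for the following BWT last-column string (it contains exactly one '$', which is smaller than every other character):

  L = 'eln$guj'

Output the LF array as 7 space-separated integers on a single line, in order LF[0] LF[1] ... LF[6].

Answer: 1 4 5 0 2 6 3

Derivation:
Char counts: '$':1, 'e':1, 'g':1, 'j':1, 'l':1, 'n':1, 'u':1
C (first-col start): C('$')=0, C('e')=1, C('g')=2, C('j')=3, C('l')=4, C('n')=5, C('u')=6
L[0]='e': occ=0, LF[0]=C('e')+0=1+0=1
L[1]='l': occ=0, LF[1]=C('l')+0=4+0=4
L[2]='n': occ=0, LF[2]=C('n')+0=5+0=5
L[3]='$': occ=0, LF[3]=C('$')+0=0+0=0
L[4]='g': occ=0, LF[4]=C('g')+0=2+0=2
L[5]='u': occ=0, LF[5]=C('u')+0=6+0=6
L[6]='j': occ=0, LF[6]=C('j')+0=3+0=3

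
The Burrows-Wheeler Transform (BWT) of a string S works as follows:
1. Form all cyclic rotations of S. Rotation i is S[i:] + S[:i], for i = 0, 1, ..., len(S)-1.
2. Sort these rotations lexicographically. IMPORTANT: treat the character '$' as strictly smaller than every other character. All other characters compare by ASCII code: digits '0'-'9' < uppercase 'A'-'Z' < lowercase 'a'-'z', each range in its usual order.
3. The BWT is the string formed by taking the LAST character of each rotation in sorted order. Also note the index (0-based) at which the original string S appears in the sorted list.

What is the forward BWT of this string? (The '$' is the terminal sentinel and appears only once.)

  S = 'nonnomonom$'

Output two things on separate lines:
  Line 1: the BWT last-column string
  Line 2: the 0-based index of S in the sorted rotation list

All 11 rotations (rotation i = S[i:]+S[:i]):
  rot[0] = nonnomonom$
  rot[1] = onnomonom$n
  rot[2] = nnomonom$no
  rot[3] = nomonom$non
  rot[4] = omonom$nonn
  rot[5] = monom$nonno
  rot[6] = onom$nonnom
  rot[7] = nom$nonnomo
  rot[8] = om$nonnomon
  rot[9] = m$nonnomono
  rot[10] = $nonnomonom
Sorted (with $ < everything):
  sorted[0] = $nonnomonom  (last char: 'm')
  sorted[1] = m$nonnomono  (last char: 'o')
  sorted[2] = monom$nonno  (last char: 'o')
  sorted[3] = nnomonom$no  (last char: 'o')
  sorted[4] = nom$nonnomo  (last char: 'o')
  sorted[5] = nomonom$non  (last char: 'n')
  sorted[6] = nonnomonom$  (last char: '$')
  sorted[7] = om$nonnomon  (last char: 'n')
  sorted[8] = omonom$nonn  (last char: 'n')
  sorted[9] = onnomonom$n  (last char: 'n')
  sorted[10] = onom$nonnom  (last char: 'm')
Last column: moooon$nnnm
Original string S is at sorted index 6

Answer: moooon$nnnm
6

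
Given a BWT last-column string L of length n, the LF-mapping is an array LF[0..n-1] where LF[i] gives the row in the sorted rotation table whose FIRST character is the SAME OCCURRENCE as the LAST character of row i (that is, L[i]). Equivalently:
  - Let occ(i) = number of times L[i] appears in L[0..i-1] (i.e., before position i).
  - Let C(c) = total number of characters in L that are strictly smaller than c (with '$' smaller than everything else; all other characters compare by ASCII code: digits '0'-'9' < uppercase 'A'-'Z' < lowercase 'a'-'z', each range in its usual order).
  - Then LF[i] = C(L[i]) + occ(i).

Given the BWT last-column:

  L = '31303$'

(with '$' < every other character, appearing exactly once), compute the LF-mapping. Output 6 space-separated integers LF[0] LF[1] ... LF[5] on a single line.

Answer: 3 2 4 1 5 0

Derivation:
Char counts: '$':1, '0':1, '1':1, '3':3
C (first-col start): C('$')=0, C('0')=1, C('1')=2, C('3')=3
L[0]='3': occ=0, LF[0]=C('3')+0=3+0=3
L[1]='1': occ=0, LF[1]=C('1')+0=2+0=2
L[2]='3': occ=1, LF[2]=C('3')+1=3+1=4
L[3]='0': occ=0, LF[3]=C('0')+0=1+0=1
L[4]='3': occ=2, LF[4]=C('3')+2=3+2=5
L[5]='$': occ=0, LF[5]=C('$')+0=0+0=0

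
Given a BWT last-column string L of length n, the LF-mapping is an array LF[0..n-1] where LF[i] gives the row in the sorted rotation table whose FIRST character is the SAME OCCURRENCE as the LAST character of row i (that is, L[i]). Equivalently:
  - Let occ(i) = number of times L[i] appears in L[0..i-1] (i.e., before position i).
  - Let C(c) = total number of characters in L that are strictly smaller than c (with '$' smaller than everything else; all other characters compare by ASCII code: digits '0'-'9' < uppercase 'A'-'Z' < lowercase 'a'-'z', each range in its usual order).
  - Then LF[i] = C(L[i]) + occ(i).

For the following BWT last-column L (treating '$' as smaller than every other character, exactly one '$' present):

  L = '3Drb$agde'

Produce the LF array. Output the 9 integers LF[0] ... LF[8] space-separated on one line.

Char counts: '$':1, '3':1, 'D':1, 'a':1, 'b':1, 'd':1, 'e':1, 'g':1, 'r':1
C (first-col start): C('$')=0, C('3')=1, C('D')=2, C('a')=3, C('b')=4, C('d')=5, C('e')=6, C('g')=7, C('r')=8
L[0]='3': occ=0, LF[0]=C('3')+0=1+0=1
L[1]='D': occ=0, LF[1]=C('D')+0=2+0=2
L[2]='r': occ=0, LF[2]=C('r')+0=8+0=8
L[3]='b': occ=0, LF[3]=C('b')+0=4+0=4
L[4]='$': occ=0, LF[4]=C('$')+0=0+0=0
L[5]='a': occ=0, LF[5]=C('a')+0=3+0=3
L[6]='g': occ=0, LF[6]=C('g')+0=7+0=7
L[7]='d': occ=0, LF[7]=C('d')+0=5+0=5
L[8]='e': occ=0, LF[8]=C('e')+0=6+0=6

Answer: 1 2 8 4 0 3 7 5 6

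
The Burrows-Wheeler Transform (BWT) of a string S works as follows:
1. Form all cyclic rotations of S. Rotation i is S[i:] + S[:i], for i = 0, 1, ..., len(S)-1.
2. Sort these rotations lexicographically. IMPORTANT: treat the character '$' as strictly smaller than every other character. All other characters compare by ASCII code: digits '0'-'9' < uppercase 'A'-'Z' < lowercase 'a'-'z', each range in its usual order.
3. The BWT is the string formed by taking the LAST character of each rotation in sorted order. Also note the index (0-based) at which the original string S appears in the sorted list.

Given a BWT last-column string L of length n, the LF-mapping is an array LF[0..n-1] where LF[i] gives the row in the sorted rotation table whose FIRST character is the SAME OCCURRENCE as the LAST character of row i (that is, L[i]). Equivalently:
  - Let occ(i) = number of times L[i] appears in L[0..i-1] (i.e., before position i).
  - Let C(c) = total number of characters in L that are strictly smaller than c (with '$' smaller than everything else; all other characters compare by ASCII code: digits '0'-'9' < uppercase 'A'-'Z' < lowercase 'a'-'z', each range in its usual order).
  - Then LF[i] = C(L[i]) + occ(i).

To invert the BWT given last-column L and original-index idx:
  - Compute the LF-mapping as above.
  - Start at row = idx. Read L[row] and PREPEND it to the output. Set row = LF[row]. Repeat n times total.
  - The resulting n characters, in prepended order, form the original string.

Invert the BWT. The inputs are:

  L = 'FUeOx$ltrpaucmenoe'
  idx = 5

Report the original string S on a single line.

LF mapping: 1 3 6 2 17 0 9 15 14 13 4 16 5 10 7 11 12 8
Walk LF starting at row 5, prepending L[row]:
  step 1: row=5, L[5]='$', prepend. Next row=LF[5]=0
  step 2: row=0, L[0]='F', prepend. Next row=LF[0]=1
  step 3: row=1, L[1]='U', prepend. Next row=LF[1]=3
  step 4: row=3, L[3]='O', prepend. Next row=LF[3]=2
  step 5: row=2, L[2]='e', prepend. Next row=LF[2]=6
  step 6: row=6, L[6]='l', prepend. Next row=LF[6]=9
  step 7: row=9, L[9]='p', prepend. Next row=LF[9]=13
  step 8: row=13, L[13]='m', prepend. Next row=LF[13]=10
  step 9: row=10, L[10]='a', prepend. Next row=LF[10]=4
  step 10: row=4, L[4]='x', prepend. Next row=LF[4]=17
  step 11: row=17, L[17]='e', prepend. Next row=LF[17]=8
  step 12: row=8, L[8]='r', prepend. Next row=LF[8]=14
  step 13: row=14, L[14]='e', prepend. Next row=LF[14]=7
  step 14: row=7, L[7]='t', prepend. Next row=LF[7]=15
  step 15: row=15, L[15]='n', prepend. Next row=LF[15]=11
  step 16: row=11, L[11]='u', prepend. Next row=LF[11]=16
  step 17: row=16, L[16]='o', prepend. Next row=LF[16]=12
  step 18: row=12, L[12]='c', prepend. Next row=LF[12]=5
Reversed output: counterexampleOUF$

Answer: counterexampleOUF$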